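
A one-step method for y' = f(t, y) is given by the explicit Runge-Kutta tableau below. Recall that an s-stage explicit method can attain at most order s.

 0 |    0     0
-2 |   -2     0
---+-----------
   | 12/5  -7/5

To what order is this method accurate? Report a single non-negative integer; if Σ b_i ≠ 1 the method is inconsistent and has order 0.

1

b = (12/5, -7/5)
c = (0, -2)
Σ b_i: 12/5·1 + (-7/5)·1 = 1 ✓
b·c: (-7/5)·(-2) = 14/5 ≠ 1/2 ⇒ order 1.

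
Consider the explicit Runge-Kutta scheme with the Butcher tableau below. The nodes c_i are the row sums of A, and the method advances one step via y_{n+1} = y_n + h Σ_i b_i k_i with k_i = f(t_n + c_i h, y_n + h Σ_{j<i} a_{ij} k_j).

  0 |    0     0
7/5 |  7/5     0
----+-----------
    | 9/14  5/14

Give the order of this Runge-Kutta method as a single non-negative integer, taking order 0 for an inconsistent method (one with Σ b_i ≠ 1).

2

b = (9/14, 5/14)
c = (0, 7/5)
Σ b_i: 9/14·1 + 5/14·1 = 1 ✓
b·c: 5/14·7/5 = 1/2 ✓; 2 stages ⇒ order 2.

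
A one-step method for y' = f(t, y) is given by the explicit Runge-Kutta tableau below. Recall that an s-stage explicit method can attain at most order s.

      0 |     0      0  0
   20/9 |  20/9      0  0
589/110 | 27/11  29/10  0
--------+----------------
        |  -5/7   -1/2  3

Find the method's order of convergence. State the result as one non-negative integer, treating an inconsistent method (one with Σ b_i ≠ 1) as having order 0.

b = (-5/7, -1/2, 3)
c = (0, 20/9, 589/110)
Ac = (0, 0, 58/9)
Σ b_i: (-5/7)·1 + (-1/2)·1 + 3·1 = 25/14 ≠ 1 ⇒ order 0.

0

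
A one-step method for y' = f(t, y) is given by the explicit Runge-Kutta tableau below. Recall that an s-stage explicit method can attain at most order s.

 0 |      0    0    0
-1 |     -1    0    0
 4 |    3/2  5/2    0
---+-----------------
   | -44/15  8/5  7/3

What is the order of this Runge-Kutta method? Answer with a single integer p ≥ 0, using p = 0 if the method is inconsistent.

b = (-44/15, 8/5, 7/3)
c = (0, -1, 4)
Ac = (0, 0, -5/2)
Σ b_i: (-44/15)·1 + 8/5·1 + 7/3·1 = 1 ✓
b·c: 8/5·(-1) + 7/3·4 = 116/15 ≠ 1/2 ⇒ order 1.

1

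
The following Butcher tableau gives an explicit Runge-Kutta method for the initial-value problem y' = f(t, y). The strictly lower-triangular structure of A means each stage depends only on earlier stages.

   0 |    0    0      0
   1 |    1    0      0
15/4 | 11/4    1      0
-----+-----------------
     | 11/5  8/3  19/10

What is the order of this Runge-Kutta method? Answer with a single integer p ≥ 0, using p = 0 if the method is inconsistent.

b = (11/5, 8/3, 19/10)
c = (0, 1, 15/4)
Ac = (0, 0, 1)
Σ b_i: 11/5·1 + 8/3·1 + 19/10·1 = 203/30 ≠ 1 ⇒ order 0.

0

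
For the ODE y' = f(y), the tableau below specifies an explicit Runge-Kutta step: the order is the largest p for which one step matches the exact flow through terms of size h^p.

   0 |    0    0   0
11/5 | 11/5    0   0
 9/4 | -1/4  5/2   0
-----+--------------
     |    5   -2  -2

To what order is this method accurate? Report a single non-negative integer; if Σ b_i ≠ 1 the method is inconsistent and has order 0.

1

b = (5, -2, -2)
c = (0, 11/5, 9/4)
Ac = (0, 0, 11/2)
Σ b_i: 5·1 + (-2)·1 + (-2)·1 = 1 ✓
b·c: (-2)·11/5 + (-2)·9/4 = -89/10 ≠ 1/2 ⇒ order 1.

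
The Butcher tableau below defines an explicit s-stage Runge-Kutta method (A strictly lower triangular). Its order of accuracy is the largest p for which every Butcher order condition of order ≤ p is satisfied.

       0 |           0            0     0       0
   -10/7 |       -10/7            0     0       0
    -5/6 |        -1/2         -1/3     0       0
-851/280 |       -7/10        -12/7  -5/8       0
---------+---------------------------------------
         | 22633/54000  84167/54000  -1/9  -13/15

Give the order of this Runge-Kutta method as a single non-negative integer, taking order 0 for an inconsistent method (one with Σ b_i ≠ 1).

b = (22633/54000, 84167/54000, -1/9, -13/15)
c = (0, -10/7, -5/6, -851/280)
Ac = (0, 0, 10/21, 6985/2352)
Σ b_i: 22633/54000·1 + 84167/54000·1 + (-1/9)·1 + (-13/15)·1 = 1 ✓
b·c: 84167/54000·(-10/7) + (-1/9)·(-5/6) + (-13/15)·(-851/280) = 1/2 ✓
b·c²: 84167/54000·100/49 + (-1/9)·25/36 + (-13/15)·724201/78400 = -155644151/31752000 ≠ 1/3 ⇒ order 2.
b·Ac: (-1/9)·10/21 + (-13/15)·6985/2352 = -55603/21168 ≠ 1/6

2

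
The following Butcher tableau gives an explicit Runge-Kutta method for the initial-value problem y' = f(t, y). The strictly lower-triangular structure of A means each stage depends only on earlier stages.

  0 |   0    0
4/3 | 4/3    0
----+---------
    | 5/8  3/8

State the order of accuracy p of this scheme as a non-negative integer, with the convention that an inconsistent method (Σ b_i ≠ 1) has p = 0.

2

b = (5/8, 3/8)
c = (0, 4/3)
Σ b_i: 5/8·1 + 3/8·1 = 1 ✓
b·c: 3/8·4/3 = 1/2 ✓; 2 stages ⇒ order 2.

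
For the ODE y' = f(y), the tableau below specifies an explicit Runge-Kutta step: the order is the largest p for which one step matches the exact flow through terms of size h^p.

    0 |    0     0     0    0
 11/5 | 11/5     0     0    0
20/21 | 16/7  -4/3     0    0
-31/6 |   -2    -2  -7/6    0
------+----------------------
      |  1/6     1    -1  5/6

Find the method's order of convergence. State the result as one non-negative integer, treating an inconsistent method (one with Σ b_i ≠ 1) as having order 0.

b = (1/6, 1, -1, 5/6)
c = (0, 11/5, 20/21, -31/6)
Ac = (0, 0, -44/15, -248/45)
Σ b_i: 1/6·1 + 1·1 + (-1)·1 + 5/6·1 = 1 ✓
b·c: 1·11/5 + (-1)·20/21 + 5/6·(-31/6) = -3853/1260 ≠ 1/2 ⇒ order 1.

1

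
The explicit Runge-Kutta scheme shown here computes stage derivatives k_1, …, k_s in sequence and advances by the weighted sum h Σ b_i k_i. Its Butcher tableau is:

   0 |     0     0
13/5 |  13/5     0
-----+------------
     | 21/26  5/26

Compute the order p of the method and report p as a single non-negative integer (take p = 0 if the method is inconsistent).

b = (21/26, 5/26)
c = (0, 13/5)
Σ b_i: 21/26·1 + 5/26·1 = 1 ✓
b·c: 5/26·13/5 = 1/2 ✓; 2 stages ⇒ order 2.

2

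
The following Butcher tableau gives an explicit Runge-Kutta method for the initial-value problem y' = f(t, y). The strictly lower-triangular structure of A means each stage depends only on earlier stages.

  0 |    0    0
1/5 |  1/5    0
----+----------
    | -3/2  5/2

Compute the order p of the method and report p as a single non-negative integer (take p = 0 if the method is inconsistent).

2

b = (-3/2, 5/2)
c = (0, 1/5)
Σ b_i: (-3/2)·1 + 5/2·1 = 1 ✓
b·c: 5/2·1/5 = 1/2 ✓; 2 stages ⇒ order 2.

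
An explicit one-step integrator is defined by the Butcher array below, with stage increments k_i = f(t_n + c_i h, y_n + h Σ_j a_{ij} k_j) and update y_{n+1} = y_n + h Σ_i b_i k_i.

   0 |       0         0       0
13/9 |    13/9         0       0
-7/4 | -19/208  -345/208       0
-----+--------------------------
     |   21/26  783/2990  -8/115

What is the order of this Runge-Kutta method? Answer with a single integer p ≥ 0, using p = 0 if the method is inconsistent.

b = (21/26, 783/2990, -8/115)
c = (0, 13/9, -7/4)
Ac = (0, 0, -115/48)
Σ b_i: 21/26·1 + 783/2990·1 + (-8/115)·1 = 1 ✓
b·c: 783/2990·13/9 + (-8/115)·(-7/4) = 1/2 ✓
b·c²: 783/2990·169/81 + (-8/115)·49/16 = 1/3 ✓
b·Ac: (-8/115)·(-115/48) = 1/6 ✓; 3 stages ⇒ order 3.

3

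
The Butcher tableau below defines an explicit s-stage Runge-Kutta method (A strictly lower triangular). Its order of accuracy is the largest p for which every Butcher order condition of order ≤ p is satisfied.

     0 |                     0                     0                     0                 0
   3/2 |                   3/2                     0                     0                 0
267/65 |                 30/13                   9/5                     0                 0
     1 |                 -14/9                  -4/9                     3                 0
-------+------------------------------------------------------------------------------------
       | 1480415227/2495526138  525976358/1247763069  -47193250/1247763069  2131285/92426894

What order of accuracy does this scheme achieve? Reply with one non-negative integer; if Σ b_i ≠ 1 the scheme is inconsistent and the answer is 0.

3

b = (1480415227/2495526138, 525976358/1247763069, -47193250/1247763069, 2131285/92426894)
c = (0, 3/2, 267/65, 1)
Ac = (0, 0, 27/10, 2273/195)
Σ b_i: 1480415227/2495526138·1 + 525976358/1247763069·1 + (-47193250/1247763069)·1 + 2131285/92426894·1 = 1 ✓
b·c: 525976358/1247763069·3/2 + (-47193250/1247763069)·267/65 + 2131285/92426894·1 = 1/2 ✓
b·c²: 525976358/1247763069·9/4 + (-47193250/1247763069)·71289/4225 + 2131285/92426894·1 = 1/3 ✓
b·Ac: (-47193250/1247763069)·27/10 + 2131285/92426894·2273/195 = 1/6 ✓
b·c³: 525976358/1247763069·27/8 + (-47193250/1247763069)·19034163/274625 + 2131285/92426894·1 = -2825343247/2403099244 ≠ 1/4 ⇒ order 3.
b·(c∘Ac): (-47193250/1247763069)·7209/650 + 2131285/92426894·2273/195 = -41783813/277280682 ≠ 1/8
b·Ac²: (-47193250/1247763069)·81/20 + 2131285/92426894·209642/4225 = 5953683163/6007748110 ≠ 1/12
b·A²c: 2131285/92426894·81/10 = 34526817/184853788 ≠ 1/24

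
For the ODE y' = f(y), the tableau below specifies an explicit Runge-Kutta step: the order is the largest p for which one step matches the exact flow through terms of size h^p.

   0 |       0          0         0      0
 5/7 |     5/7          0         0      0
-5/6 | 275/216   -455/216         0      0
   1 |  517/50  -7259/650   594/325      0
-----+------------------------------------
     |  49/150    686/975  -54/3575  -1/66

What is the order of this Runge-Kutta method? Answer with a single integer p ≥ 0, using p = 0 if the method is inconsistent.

b = (49/150, 686/975, -54/3575, -1/66)
c = (0, 5/7, -5/6, 1)
Ac = (0, 0, -325/216, -19/2)
Σ b_i: 49/150·1 + 686/975·1 + (-54/3575)·1 + (-1/66)·1 = 1 ✓
b·c: 686/975·5/7 + (-54/3575)·(-5/6) + (-1/66)·1 = 1/2 ✓
b·c²: 686/975·25/49 + (-54/3575)·25/36 + (-1/66)·1 = 1/3 ✓
b·Ac: (-54/3575)·(-325/216) + (-1/66)·(-19/2) = 1/6 ✓
b·c³: 686/975·125/343 + (-54/3575)·(-125/216) + (-1/66)·1 = 1/4 ✓
b·(c∘Ac): (-54/3575)·1625/1296 + (-1/66)·(-19/2) = 1/8 ✓
b·Ac²: (-54/3575)·(-1625/1512) + (-1/66)·(-31/7) = 1/12 ✓
b·A²c: (-1/66)·(-11/4) = 1/24 ✓; 4 stages ⇒ order 4.

4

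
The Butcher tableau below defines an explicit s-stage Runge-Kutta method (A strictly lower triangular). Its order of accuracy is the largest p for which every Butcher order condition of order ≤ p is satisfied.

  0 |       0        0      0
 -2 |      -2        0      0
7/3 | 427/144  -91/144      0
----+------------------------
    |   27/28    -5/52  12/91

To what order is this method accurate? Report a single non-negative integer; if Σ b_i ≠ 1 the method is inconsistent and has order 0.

3

b = (27/28, -5/52, 12/91)
c = (0, -2, 7/3)
Ac = (0, 0, 91/72)
Σ b_i: 27/28·1 + (-5/52)·1 + 12/91·1 = 1 ✓
b·c: (-5/52)·(-2) + 12/91·7/3 = 1/2 ✓
b·c²: (-5/52)·4 + 12/91·49/9 = 1/3 ✓
b·Ac: 12/91·91/72 = 1/6 ✓; 3 stages ⇒ order 3.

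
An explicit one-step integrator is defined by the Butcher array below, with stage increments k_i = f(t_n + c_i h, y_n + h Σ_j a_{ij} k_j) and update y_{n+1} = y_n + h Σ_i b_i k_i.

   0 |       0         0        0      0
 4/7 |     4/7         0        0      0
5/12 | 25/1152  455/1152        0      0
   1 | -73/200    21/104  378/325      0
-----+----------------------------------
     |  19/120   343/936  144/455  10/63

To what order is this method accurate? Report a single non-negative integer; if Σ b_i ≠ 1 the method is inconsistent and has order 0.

b = (19/120, 343/936, 144/455, 10/63)
c = (0, 4/7, 5/12, 1)
Ac = (0, 0, 65/288, 3/5)
Σ b_i: 19/120·1 + 343/936·1 + 144/455·1 + 10/63·1 = 1 ✓
b·c: 343/936·4/7 + 144/455·5/12 + 10/63·1 = 1/2 ✓
b·c²: 343/936·16/49 + 144/455·25/144 + 10/63·1 = 1/3 ✓
b·Ac: 144/455·65/288 + 10/63·3/5 = 1/6 ✓
b·c³: 343/936·64/343 + 144/455·125/1728 + 10/63·1 = 1/4 ✓
b·(c∘Ac): 144/455·325/3456 + 10/63·3/5 = 1/8 ✓
b·Ac²: 144/455·65/504 + 10/63·15/56 = 1/12 ✓
b·A²c: 10/63·21/80 = 1/24 ✓; 4 stages ⇒ order 4.

4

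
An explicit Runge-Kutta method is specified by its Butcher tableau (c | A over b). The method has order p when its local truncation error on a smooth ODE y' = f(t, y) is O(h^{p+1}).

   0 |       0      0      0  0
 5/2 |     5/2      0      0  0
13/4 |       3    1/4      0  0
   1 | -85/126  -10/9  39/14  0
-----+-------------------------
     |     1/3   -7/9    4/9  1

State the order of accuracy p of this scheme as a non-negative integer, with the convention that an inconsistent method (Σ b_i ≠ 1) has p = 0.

2

b = (1/3, -7/9, 4/9, 1)
c = (0, 5/2, 13/4, 1)
Ac = (0, 0, 5/8, 3163/504)
Σ b_i: 1/3·1 + (-7/9)·1 + 4/9·1 + 1·1 = 1 ✓
b·c: (-7/9)·5/2 + 4/9·13/4 + 1·1 = 1/2 ✓
b·c²: (-7/9)·25/4 + 4/9·169/16 + 1·1 = 5/6 ≠ 1/3 ⇒ order 2.
b·Ac: 4/9·5/8 + 1·3163/504 = 367/56 ≠ 1/6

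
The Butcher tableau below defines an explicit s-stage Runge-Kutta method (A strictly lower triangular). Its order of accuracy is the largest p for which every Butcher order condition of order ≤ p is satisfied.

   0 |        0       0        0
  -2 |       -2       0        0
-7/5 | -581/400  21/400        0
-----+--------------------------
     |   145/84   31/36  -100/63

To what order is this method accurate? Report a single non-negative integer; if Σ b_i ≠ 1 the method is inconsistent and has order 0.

b = (145/84, 31/36, -100/63)
c = (0, -2, -7/5)
Ac = (0, 0, -21/200)
Σ b_i: 145/84·1 + 31/36·1 + (-100/63)·1 = 1 ✓
b·c: 31/36·(-2) + (-100/63)·(-7/5) = 1/2 ✓
b·c²: 31/36·4 + (-100/63)·49/25 = 1/3 ✓
b·Ac: (-100/63)·(-21/200) = 1/6 ✓; 3 stages ⇒ order 3.

3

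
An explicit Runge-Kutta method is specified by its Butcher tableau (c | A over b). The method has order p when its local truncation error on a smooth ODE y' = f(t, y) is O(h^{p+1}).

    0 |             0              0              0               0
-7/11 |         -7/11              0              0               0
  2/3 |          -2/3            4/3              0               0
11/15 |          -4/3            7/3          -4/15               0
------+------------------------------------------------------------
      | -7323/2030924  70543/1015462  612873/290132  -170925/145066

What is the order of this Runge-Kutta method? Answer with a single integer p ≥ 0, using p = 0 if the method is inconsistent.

3

b = (-7323/2030924, 70543/1015462, 612873/290132, -170925/145066)
c = (0, -7/11, 2/3, 11/15)
Ac = (0, 0, -28/33, -823/495)
Σ b_i: (-7323/2030924)·1 + 70543/1015462·1 + 612873/290132·1 + (-170925/145066)·1 = 1 ✓
b·c: 70543/1015462·(-7/11) + 612873/290132·2/3 + (-170925/145066)·11/15 = 1/2 ✓
b·c²: 70543/1015462·49/121 + 612873/290132·4/9 + (-170925/145066)·121/225 = 1/3 ✓
b·Ac: 612873/290132·(-28/33) + (-170925/145066)·(-823/495) = 1/6 ✓
b·c³: 70543/1015462·(-343/1331) + 612873/290132·8/27 + (-170925/145066)·1331/3375 = 467803/3263985 ≠ 1/4 ⇒ order 3.
b·(c∘Ac): 612873/290132·(-56/99) + (-170925/145066)·(-823/675) = 3471343/14361534 ≠ 1/8
b·Ac²: 612873/290132·196/363 + (-170925/145066)·13499/16335 = 2396687/14361534 ≠ 1/12
b·A²c: (-170925/145066)·112/495 = -638120/2393589 ≠ 1/24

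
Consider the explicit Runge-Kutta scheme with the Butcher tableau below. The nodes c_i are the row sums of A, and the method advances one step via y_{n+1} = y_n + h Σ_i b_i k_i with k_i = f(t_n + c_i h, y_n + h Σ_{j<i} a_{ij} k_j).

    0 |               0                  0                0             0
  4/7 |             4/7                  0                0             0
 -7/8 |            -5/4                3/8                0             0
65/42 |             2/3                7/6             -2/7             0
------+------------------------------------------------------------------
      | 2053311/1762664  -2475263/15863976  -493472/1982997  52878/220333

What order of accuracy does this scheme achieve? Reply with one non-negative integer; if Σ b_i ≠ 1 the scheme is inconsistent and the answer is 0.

3

b = (2053311/1762664, -2475263/15863976, -493472/1982997, 52878/220333)
c = (0, 4/7, -7/8, 65/42)
Ac = (0, 0, 3/14, 11/12)
Σ b_i: 2053311/1762664·1 + (-2475263/15863976)·1 + (-493472/1982997)·1 + 52878/220333·1 = 1 ✓
b·c: (-2475263/15863976)·4/7 + (-493472/1982997)·(-7/8) + 52878/220333·65/42 = 1/2 ✓
b·c²: (-2475263/15863976)·16/49 + (-493472/1982997)·49/64 + 52878/220333·4225/1764 = 1/3 ✓
b·Ac: (-493472/1982997)·3/14 + 52878/220333·11/12 = 1/6 ✓
b·c³: (-2475263/15863976)·64/343 + (-493472/1982997)·(-343/512) + 52878/220333·274625/74088 = 1596930295/1554669648 ≠ 1/4 ⇒ order 3.
b·(c∘Ac): (-493472/1982997)·(-3/16) + 52878/220333·715/504 = 1023553/2643996 ≠ 1/8
b·Ac²: (-493472/1982997)·6/49 + 52878/220333·109/672 = 625979/74031888 ≠ 1/12
b·A²c: 52878/220333·(-3/49) = -22662/1542331 ≠ 1/24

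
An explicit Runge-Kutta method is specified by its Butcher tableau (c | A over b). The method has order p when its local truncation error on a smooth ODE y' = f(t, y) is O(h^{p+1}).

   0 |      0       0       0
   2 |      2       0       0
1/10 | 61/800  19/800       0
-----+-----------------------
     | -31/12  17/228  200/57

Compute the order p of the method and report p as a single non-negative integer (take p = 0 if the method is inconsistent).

3

b = (-31/12, 17/228, 200/57)
c = (0, 2, 1/10)
Ac = (0, 0, 19/400)
Σ b_i: (-31/12)·1 + 17/228·1 + 200/57·1 = 1 ✓
b·c: 17/228·2 + 200/57·1/10 = 1/2 ✓
b·c²: 17/228·4 + 200/57·1/100 = 1/3 ✓
b·Ac: 200/57·19/400 = 1/6 ✓; 3 stages ⇒ order 3.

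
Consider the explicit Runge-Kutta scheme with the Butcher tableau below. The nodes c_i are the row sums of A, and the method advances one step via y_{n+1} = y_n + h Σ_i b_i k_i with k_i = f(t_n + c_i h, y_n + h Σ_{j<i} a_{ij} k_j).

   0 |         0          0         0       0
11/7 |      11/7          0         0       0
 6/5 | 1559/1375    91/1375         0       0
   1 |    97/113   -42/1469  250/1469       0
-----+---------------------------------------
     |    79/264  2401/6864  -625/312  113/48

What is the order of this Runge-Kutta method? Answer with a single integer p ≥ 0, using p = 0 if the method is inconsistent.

4

b = (79/264, 2401/6864, -625/312, 113/48)
c = (0, 11/7, 6/5, 1)
Ac = (0, 0, 13/125, 18/113)
Σ b_i: 79/264·1 + 2401/6864·1 + (-625/312)·1 + 113/48·1 = 1 ✓
b·c: 2401/6864·11/7 + (-625/312)·6/5 + 113/48·1 = 1/2 ✓
b·c²: 2401/6864·121/49 + (-625/312)·36/25 + 113/48·1 = 1/3 ✓
b·Ac: (-625/312)·13/125 + 113/48·18/113 = 1/6 ✓
b·c³: 2401/6864·1331/343 + (-625/312)·216/125 + 113/48·1 = 1/4 ✓
b·(c∘Ac): (-625/312)·78/625 + 113/48·18/113 = 1/8 ✓
b·Ac²: (-625/312)·143/875 + 113/48·138/791 = 1/12 ✓
b·A²c: 113/48·2/113 = 1/24 ✓; 4 stages ⇒ order 4.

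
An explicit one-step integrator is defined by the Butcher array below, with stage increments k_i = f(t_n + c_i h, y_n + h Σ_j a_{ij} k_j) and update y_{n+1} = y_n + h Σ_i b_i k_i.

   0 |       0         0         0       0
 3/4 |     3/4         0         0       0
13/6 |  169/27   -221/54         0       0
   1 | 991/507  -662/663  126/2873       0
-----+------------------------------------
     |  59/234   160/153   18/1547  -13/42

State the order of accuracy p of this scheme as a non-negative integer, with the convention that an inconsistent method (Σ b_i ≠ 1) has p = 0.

4

b = (59/234, 160/153, 18/1547, -13/42)
c = (0, 3/4, 13/6, 1)
Ac = (0, 0, -221/72, -17/26)
Σ b_i: 59/234·1 + 160/153·1 + 18/1547·1 + (-13/42)·1 = 1 ✓
b·c: 160/153·3/4 + 18/1547·13/6 + (-13/42)·1 = 1/2 ✓
b·c²: 160/153·9/16 + 18/1547·169/36 + (-13/42)·1 = 1/3 ✓
b·Ac: 18/1547·(-221/72) + (-13/42)·(-17/26) = 1/6 ✓
b·c³: 160/153·27/64 + 18/1547·2197/216 + (-13/42)·1 = 1/4 ✓
b·(c∘Ac): 18/1547·(-2873/432) + (-13/42)·(-17/26) = 1/8 ✓
b·Ac²: 18/1547·(-221/96) + (-13/42)·(-37/104) = 1/12 ✓
b·A²c: (-13/42)·(-7/52) = 1/24 ✓; 4 stages ⇒ order 4.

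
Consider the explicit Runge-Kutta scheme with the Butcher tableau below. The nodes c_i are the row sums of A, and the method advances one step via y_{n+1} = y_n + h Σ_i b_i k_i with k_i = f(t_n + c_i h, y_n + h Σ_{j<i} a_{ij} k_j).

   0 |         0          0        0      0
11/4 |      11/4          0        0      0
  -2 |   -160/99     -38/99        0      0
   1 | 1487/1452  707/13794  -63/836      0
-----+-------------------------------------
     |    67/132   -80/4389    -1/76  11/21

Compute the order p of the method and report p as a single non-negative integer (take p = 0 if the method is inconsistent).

b = (67/132, -80/4389, -1/76, 11/21)
c = (0, 11/4, -2, 1)
Ac = (0, 0, -19/18, 7/24)
Σ b_i: 67/132·1 + (-80/4389)·1 + (-1/76)·1 + 11/21·1 = 1 ✓
b·c: (-80/4389)·11/4 + (-1/76)·(-2) + 11/21·1 = 1/2 ✓
b·c²: (-80/4389)·121/16 + (-1/76)·4 + 11/21·1 = 1/3 ✓
b·Ac: (-1/76)·(-19/18) + 11/21·7/24 = 1/6 ✓
b·c³: (-80/4389)·1331/64 + (-1/76)·(-8) + 11/21·1 = 1/4 ✓
b·(c∘Ac): (-1/76)·19/9 + 11/21·7/24 = 1/8 ✓
b·Ac²: (-1/76)·(-209/72) + 11/21·91/1056 = 1/12 ✓
b·A²c: 11/21·7/88 = 1/24 ✓; 4 stages ⇒ order 4.

4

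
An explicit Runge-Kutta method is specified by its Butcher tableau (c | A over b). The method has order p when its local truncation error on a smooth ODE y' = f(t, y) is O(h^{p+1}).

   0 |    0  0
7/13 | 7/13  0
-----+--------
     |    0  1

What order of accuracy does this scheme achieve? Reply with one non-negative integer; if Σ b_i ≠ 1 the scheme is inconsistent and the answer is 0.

b = (0, 1)
c = (0, 7/13)
Σ b_i: 1·1 = 1 ✓
b·c: 1·7/13 = 7/13 ≠ 1/2 ⇒ order 1.

1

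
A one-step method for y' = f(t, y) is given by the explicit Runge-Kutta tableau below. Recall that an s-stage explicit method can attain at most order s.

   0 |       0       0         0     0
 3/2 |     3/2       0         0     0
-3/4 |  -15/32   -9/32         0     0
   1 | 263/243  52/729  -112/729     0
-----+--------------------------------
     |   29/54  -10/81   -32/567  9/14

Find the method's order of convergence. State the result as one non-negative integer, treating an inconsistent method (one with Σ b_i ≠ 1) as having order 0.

b = (29/54, -10/81, -32/567, 9/14)
c = (0, 3/2, -3/4, 1)
Ac = (0, 0, -27/64, 2/9)
Σ b_i: 29/54·1 + (-10/81)·1 + (-32/567)·1 + 9/14·1 = 1 ✓
b·c: (-10/81)·3/2 + (-32/567)·(-3/4) + 9/14·1 = 1/2 ✓
b·c²: (-10/81)·9/4 + (-32/567)·9/16 + 9/14·1 = 1/3 ✓
b·Ac: (-32/567)·(-27/64) + 9/14·2/9 = 1/6 ✓
b·c³: (-10/81)·27/8 + (-32/567)·(-27/64) + 9/14·1 = 1/4 ✓
b·(c∘Ac): (-32/567)·81/256 + 9/14·2/9 = 1/8 ✓
b·Ac²: (-32/567)·(-81/128) + 9/14·2/27 = 1/12 ✓
b·A²c: 9/14·7/108 = 1/24 ✓; 4 stages ⇒ order 4.

4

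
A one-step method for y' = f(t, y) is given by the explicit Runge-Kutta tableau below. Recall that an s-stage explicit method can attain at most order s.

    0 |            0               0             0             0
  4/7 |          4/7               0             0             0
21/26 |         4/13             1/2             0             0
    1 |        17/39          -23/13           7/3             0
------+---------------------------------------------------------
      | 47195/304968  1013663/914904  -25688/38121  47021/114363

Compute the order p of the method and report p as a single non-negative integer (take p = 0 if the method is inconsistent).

3

b = (47195/304968, 1013663/914904, -25688/38121, 47021/114363)
c = (0, 4/7, 21/26, 1)
Ac = (0, 0, 2/7, 159/182)
Σ b_i: 47195/304968·1 + 1013663/914904·1 + (-25688/38121)·1 + 47021/114363·1 = 1 ✓
b·c: 1013663/914904·4/7 + (-25688/38121)·21/26 + 47021/114363·1 = 1/2 ✓
b·c²: 1013663/914904·16/49 + (-25688/38121)·441/676 + 47021/114363·1 = 1/3 ✓
b·Ac: (-25688/38121)·2/7 + 47021/114363·159/182 = 1/6 ✓
b·c³: 1013663/914904·64/343 + (-25688/38121)·9261/17576 + 47021/114363·1 = 911740/3469011 ≠ 1/4 ⇒ order 3.
b·(c∘Ac): (-25688/38121)·3/13 + 47021/114363·159/182 = 108709/533694 ≠ 1/8
b·Ac²: (-25688/38121)·8/49 + 47021/114363·31285/33124 = 11585603/41628132 ≠ 1/12
b·A²c: 47021/114363·2/3 = 94042/343089 ≠ 1/24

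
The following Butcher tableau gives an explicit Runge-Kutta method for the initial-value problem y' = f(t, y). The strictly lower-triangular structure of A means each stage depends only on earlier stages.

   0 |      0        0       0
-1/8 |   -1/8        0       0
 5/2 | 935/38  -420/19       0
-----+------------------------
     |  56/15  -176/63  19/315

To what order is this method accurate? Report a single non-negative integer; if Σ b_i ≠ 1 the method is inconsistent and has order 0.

b = (56/15, -176/63, 19/315)
c = (0, -1/8, 5/2)
Ac = (0, 0, 105/38)
Σ b_i: 56/15·1 + (-176/63)·1 + 19/315·1 = 1 ✓
b·c: (-176/63)·(-1/8) + 19/315·5/2 = 1/2 ✓
b·c²: (-176/63)·1/64 + 19/315·25/4 = 1/3 ✓
b·Ac: 19/315·105/38 = 1/6 ✓; 3 stages ⇒ order 3.

3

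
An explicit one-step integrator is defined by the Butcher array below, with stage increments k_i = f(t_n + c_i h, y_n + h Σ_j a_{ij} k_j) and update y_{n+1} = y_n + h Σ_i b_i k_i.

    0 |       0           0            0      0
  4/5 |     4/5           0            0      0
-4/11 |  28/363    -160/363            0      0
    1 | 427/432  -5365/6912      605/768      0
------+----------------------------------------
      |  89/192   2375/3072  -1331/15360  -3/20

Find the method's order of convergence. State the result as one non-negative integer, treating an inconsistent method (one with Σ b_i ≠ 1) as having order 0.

4

b = (89/192, 2375/3072, -1331/15360, -3/20)
c = (0, 4/5, -4/11, 1)
Ac = (0, 0, -128/363, -49/54)
Σ b_i: 89/192·1 + 2375/3072·1 + (-1331/15360)·1 + (-3/20)·1 = 1 ✓
b·c: 2375/3072·4/5 + (-1331/15360)·(-4/11) + (-3/20)·1 = 1/2 ✓
b·c²: 2375/3072·16/25 + (-1331/15360)·16/121 + (-3/20)·1 = 1/3 ✓
b·Ac: (-1331/15360)·(-128/363) + (-3/20)·(-49/54) = 1/6 ✓
b·c³: 2375/3072·64/125 + (-1331/15360)·(-64/1331) + (-3/20)·1 = 1/4 ✓
b·(c∘Ac): (-1331/15360)·512/3993 + (-3/20)·(-49/54) = 1/8 ✓
b·Ac²: (-1331/15360)·(-512/1815) + (-3/20)·(-53/135) = 1/12 ✓
b·A²c: (-3/20)·(-5/18) = 1/24 ✓; 4 stages ⇒ order 4.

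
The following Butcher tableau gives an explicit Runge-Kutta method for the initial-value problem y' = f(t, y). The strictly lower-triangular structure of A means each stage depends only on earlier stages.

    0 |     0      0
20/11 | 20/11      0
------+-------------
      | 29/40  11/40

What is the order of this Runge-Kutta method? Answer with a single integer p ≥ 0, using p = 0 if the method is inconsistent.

b = (29/40, 11/40)
c = (0, 20/11)
Σ b_i: 29/40·1 + 11/40·1 = 1 ✓
b·c: 11/40·20/11 = 1/2 ✓; 2 stages ⇒ order 2.

2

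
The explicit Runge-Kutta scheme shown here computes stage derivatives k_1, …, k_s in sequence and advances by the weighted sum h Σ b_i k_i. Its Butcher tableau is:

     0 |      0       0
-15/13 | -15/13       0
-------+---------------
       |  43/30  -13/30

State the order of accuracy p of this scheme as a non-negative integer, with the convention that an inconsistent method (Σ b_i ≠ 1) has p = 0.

b = (43/30, -13/30)
c = (0, -15/13)
Σ b_i: 43/30·1 + (-13/30)·1 = 1 ✓
b·c: (-13/30)·(-15/13) = 1/2 ✓; 2 stages ⇒ order 2.

2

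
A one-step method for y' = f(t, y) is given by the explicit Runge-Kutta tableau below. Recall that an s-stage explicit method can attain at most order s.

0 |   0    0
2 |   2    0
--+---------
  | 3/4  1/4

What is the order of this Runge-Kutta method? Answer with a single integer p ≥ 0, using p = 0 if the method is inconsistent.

b = (3/4, 1/4)
c = (0, 2)
Σ b_i: 3/4·1 + 1/4·1 = 1 ✓
b·c: 1/4·2 = 1/2 ✓; 2 stages ⇒ order 2.

2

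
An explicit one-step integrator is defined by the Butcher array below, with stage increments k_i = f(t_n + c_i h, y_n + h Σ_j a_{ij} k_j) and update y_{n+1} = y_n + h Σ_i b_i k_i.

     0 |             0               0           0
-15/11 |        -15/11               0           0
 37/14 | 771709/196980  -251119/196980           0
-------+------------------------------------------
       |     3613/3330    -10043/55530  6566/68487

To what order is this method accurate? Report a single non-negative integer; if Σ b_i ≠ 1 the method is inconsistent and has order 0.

b = (3613/3330, -10043/55530, 6566/68487)
c = (0, -15/11, 37/14)
Ac = (0, 0, 22829/13132)
Σ b_i: 3613/3330·1 + (-10043/55530)·1 + 6566/68487·1 = 1 ✓
b·c: (-10043/55530)·(-15/11) + 6566/68487·37/14 = 1/2 ✓
b·c²: (-10043/55530)·225/121 + 6566/68487·1369/196 = 1/3 ✓
b·Ac: 6566/68487·22829/13132 = 1/6 ✓; 3 stages ⇒ order 3.

3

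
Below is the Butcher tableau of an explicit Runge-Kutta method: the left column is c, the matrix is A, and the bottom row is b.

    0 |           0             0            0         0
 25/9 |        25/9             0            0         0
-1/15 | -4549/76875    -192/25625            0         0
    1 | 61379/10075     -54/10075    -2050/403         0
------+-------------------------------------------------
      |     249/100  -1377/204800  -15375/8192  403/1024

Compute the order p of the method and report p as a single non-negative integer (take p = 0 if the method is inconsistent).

4

b = (249/100, -1377/204800, -15375/8192, 403/1024)
c = (0, 25/9, -1/15, 1)
Ac = (0, 0, -64/3075, 392/1209)
Σ b_i: 249/100·1 + (-1377/204800)·1 + (-15375/8192)·1 + 403/1024·1 = 1 ✓
b·c: (-1377/204800)·25/9 + (-15375/8192)·(-1/15) + 403/1024·1 = 1/2 ✓
b·c²: (-1377/204800)·625/81 + (-15375/8192)·1/225 + 403/1024·1 = 1/3 ✓
b·Ac: (-15375/8192)·(-64/3075) + 403/1024·392/1209 = 1/6 ✓
b·c³: (-1377/204800)·15625/729 + (-15375/8192)·(-1/3375) + 403/1024·1 = 1/4 ✓
b·(c∘Ac): (-15375/8192)·64/46125 + 403/1024·392/1209 = 1/8 ✓
b·Ac²: (-15375/8192)·(-64/1107) + 403/1024·(-232/3627) = 1/12 ✓
b·A²c: 403/1024·128/1209 = 1/24 ✓; 4 stages ⇒ order 4.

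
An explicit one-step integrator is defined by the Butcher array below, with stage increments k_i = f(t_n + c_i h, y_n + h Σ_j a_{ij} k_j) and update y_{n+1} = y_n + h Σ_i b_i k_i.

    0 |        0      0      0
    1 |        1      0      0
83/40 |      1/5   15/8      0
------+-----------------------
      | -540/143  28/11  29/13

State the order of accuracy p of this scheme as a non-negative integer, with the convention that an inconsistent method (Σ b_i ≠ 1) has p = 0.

b = (-540/143, 28/11, 29/13)
c = (0, 1, 83/40)
Ac = (0, 0, 15/8)
Σ b_i: (-540/143)·1 + 28/11·1 + 29/13·1 = 1 ✓
b·c: 28/11·1 + 29/13·83/40 = 41037/5720 ≠ 1/2 ⇒ order 1.

1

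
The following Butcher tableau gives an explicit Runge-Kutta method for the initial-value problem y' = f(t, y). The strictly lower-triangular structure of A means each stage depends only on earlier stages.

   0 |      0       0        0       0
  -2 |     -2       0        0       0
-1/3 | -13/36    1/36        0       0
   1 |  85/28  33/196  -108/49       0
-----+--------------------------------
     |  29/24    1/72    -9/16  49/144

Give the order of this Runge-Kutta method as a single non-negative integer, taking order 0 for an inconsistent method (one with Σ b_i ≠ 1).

b = (29/24, 1/72, -9/16, 49/144)
c = (0, -2, -1/3, 1)
Ac = (0, 0, -1/18, 39/98)
Σ b_i: 29/24·1 + 1/72·1 + (-9/16)·1 + 49/144·1 = 1 ✓
b·c: 1/72·(-2) + (-9/16)·(-1/3) + 49/144·1 = 1/2 ✓
b·c²: 1/72·4 + (-9/16)·1/9 + 49/144·1 = 1/3 ✓
b·Ac: (-9/16)·(-1/18) + 49/144·39/98 = 1/6 ✓
b·c³: 1/72·(-8) + (-9/16)·(-1/27) + 49/144·1 = 1/4 ✓
b·(c∘Ac): (-9/16)·1/54 + 49/144·39/98 = 1/8 ✓
b·Ac²: (-9/16)·1/9 + 49/144·3/7 = 1/12 ✓
b·A²c: 49/144·6/49 = 1/24 ✓; 4 stages ⇒ order 4.

4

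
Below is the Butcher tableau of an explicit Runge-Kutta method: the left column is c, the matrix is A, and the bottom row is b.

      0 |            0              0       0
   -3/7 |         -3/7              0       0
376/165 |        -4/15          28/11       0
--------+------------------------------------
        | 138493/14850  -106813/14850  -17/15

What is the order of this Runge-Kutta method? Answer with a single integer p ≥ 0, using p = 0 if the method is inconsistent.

b = (138493/14850, -106813/14850, -17/15)
c = (0, -3/7, 376/165)
Ac = (0, 0, -12/11)
Σ b_i: 138493/14850·1 + (-106813/14850)·1 + (-17/15)·1 = 1 ✓
b·c: (-106813/14850)·(-3/7) + (-17/15)·376/165 = 1/2 ✓
b·c²: (-106813/14850)·9/49 + (-17/15)·141376/27225 = -41200693/5717250 ≠ 1/3 ⇒ order 2.
b·Ac: (-17/15)·(-12/11) = 68/55 ≠ 1/6

2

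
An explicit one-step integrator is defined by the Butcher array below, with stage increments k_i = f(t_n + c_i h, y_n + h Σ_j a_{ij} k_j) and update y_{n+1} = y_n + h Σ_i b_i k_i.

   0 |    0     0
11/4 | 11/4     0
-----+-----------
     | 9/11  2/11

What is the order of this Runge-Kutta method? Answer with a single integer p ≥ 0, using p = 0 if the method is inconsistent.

b = (9/11, 2/11)
c = (0, 11/4)
Σ b_i: 9/11·1 + 2/11·1 = 1 ✓
b·c: 2/11·11/4 = 1/2 ✓; 2 stages ⇒ order 2.

2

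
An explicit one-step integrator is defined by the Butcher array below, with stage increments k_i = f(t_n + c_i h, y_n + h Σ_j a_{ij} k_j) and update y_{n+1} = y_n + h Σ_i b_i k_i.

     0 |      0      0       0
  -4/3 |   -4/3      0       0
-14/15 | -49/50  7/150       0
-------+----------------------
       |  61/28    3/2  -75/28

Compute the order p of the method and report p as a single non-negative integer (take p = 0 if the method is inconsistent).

3

b = (61/28, 3/2, -75/28)
c = (0, -4/3, -14/15)
Ac = (0, 0, -14/225)
Σ b_i: 61/28·1 + 3/2·1 + (-75/28)·1 = 1 ✓
b·c: 3/2·(-4/3) + (-75/28)·(-14/15) = 1/2 ✓
b·c²: 3/2·16/9 + (-75/28)·196/225 = 1/3 ✓
b·Ac: (-75/28)·(-14/225) = 1/6 ✓; 3 stages ⇒ order 3.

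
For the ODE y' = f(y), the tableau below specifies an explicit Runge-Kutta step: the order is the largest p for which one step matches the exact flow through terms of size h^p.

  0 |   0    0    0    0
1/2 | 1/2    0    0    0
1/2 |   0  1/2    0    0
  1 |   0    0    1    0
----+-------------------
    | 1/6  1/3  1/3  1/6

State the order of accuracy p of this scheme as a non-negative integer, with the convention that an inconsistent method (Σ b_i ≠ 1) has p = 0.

4

b = (1/6, 1/3, 1/3, 1/6)
c = (0, 1/2, 1/2, 1)
Ac = (0, 0, 1/4, 1/2)
Σ b_i: 1/6·1 + 1/3·1 + 1/3·1 + 1/6·1 = 1 ✓
b·c: 1/3·1/2 + 1/3·1/2 + 1/6·1 = 1/2 ✓
b·c²: 1/3·1/4 + 1/3·1/4 + 1/6·1 = 1/3 ✓
b·Ac: 1/3·1/4 + 1/6·1/2 = 1/6 ✓
b·c³: 1/3·1/8 + 1/3·1/8 + 1/6·1 = 1/4 ✓
b·(c∘Ac): 1/3·1/8 + 1/6·1/2 = 1/8 ✓
b·Ac²: 1/3·1/8 + 1/6·1/4 = 1/12 ✓
b·A²c: 1/6·1/4 = 1/24 ✓; 4 stages ⇒ order 4.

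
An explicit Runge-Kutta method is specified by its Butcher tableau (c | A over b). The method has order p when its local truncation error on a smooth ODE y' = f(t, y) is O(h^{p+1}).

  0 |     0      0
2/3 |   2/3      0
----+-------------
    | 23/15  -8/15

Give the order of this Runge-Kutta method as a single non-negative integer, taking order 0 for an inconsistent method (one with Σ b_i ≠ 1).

b = (23/15, -8/15)
c = (0, 2/3)
Σ b_i: 23/15·1 + (-8/15)·1 = 1 ✓
b·c: (-8/15)·2/3 = -16/45 ≠ 1/2 ⇒ order 1.

1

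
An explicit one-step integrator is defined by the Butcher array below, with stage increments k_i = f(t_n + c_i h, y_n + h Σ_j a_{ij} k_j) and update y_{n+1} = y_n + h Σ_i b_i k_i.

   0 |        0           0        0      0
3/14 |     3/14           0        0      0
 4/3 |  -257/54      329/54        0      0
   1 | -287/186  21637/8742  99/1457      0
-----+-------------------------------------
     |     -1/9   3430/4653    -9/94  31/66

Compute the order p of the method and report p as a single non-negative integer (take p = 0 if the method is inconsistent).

b = (-1/9, 3430/4653, -9/94, 31/66)
c = (0, 3/14, 4/3, 1)
Ac = (0, 0, 47/36, 77/124)
Σ b_i: (-1/9)·1 + 3430/4653·1 + (-9/94)·1 + 31/66·1 = 1 ✓
b·c: 3430/4653·3/14 + (-9/94)·4/3 + 31/66·1 = 1/2 ✓
b·c²: 3430/4653·9/196 + (-9/94)·16/9 + 31/66·1 = 1/3 ✓
b·Ac: (-9/94)·47/36 + 31/66·77/124 = 1/6 ✓
b·c³: 3430/4653·27/2744 + (-9/94)·64/27 + 31/66·1 = 1/4 ✓
b·(c∘Ac): (-9/94)·47/27 + 31/66·77/124 = 1/8 ✓
b·Ac²: (-9/94)·47/168 + 31/66·407/1736 = 1/12 ✓
b·A²c: 31/66·11/124 = 1/24 ✓; 4 stages ⇒ order 4.

4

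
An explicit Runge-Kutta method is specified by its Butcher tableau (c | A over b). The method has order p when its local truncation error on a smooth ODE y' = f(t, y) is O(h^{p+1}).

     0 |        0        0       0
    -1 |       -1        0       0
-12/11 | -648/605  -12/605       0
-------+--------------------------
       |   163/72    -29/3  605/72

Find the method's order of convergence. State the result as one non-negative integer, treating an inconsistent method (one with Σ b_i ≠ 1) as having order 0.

b = (163/72, -29/3, 605/72)
c = (0, -1, -12/11)
Ac = (0, 0, 12/605)
Σ b_i: 163/72·1 + (-29/3)·1 + 605/72·1 = 1 ✓
b·c: (-29/3)·(-1) + 605/72·(-12/11) = 1/2 ✓
b·c²: (-29/3)·1 + 605/72·144/121 = 1/3 ✓
b·Ac: 605/72·12/605 = 1/6 ✓; 3 stages ⇒ order 3.

3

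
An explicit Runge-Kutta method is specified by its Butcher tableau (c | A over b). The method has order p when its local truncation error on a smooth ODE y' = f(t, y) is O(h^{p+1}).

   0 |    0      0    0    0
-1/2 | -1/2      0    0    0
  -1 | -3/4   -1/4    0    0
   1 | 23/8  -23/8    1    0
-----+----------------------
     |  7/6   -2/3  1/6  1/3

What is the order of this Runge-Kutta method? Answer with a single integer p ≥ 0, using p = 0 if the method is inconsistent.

b = (7/6, -2/3, 1/6, 1/3)
c = (0, -1/2, -1, 1)
Ac = (0, 0, 1/8, 7/16)
Σ b_i: 7/6·1 + (-2/3)·1 + 1/6·1 + 1/3·1 = 1 ✓
b·c: (-2/3)·(-1/2) + 1/6·(-1) + 1/3·1 = 1/2 ✓
b·c²: (-2/3)·1/4 + 1/6·1 + 1/3·1 = 1/3 ✓
b·Ac: 1/6·1/8 + 1/3·7/16 = 1/6 ✓
b·c³: (-2/3)·(-1/8) + 1/6·(-1) + 1/3·1 = 1/4 ✓
b·(c∘Ac): 1/6·(-1/8) + 1/3·7/16 = 1/8 ✓
b·Ac²: 1/6·(-1/16) + 1/3·9/32 = 1/12 ✓
b·A²c: 1/3·1/8 = 1/24 ✓; 4 stages ⇒ order 4.

4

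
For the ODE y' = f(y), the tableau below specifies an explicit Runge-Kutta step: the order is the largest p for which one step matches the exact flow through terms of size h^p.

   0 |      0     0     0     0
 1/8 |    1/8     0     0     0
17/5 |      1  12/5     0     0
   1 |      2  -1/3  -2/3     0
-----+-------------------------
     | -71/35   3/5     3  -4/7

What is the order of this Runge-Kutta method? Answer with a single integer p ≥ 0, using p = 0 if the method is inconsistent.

b = (-71/35, 3/5, 3, -4/7)
c = (0, 1/8, 17/5, 1)
Ac = (0, 0, 3/10, -277/120)
Σ b_i: (-71/35)·1 + 3/5·1 + 3·1 + (-4/7)·1 = 1 ✓
b·c: 3/5·1/8 + 3·17/5 + (-4/7)·1 = 2717/280 ≠ 1/2 ⇒ order 1.

1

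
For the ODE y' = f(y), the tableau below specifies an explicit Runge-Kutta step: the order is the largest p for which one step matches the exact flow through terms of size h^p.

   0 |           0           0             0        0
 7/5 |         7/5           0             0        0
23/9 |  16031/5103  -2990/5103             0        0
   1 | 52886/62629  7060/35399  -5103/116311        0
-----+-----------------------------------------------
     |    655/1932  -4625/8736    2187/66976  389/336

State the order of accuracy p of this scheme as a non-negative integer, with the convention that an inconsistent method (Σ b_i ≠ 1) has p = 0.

b = (655/1932, -4625/8736, 2187/66976, 389/336)
c = (0, 7/5, 23/9, 1)
Ac = (0, 0, -598/729, 65/389)
Σ b_i: 655/1932·1 + (-4625/8736)·1 + 2187/66976·1 + 389/336·1 = 1 ✓
b·c: (-4625/8736)·7/5 + 2187/66976·23/9 + 389/336·1 = 1/2 ✓
b·c²: (-4625/8736)·49/25 + 2187/66976·529/81 + 389/336·1 = 1/3 ✓
b·Ac: 2187/66976·(-598/729) + 389/336·65/389 = 1/6 ✓
b·c³: (-4625/8736)·343/125 + 2187/66976·12167/729 + 389/336·1 = 1/4 ✓
b·(c∘Ac): 2187/66976·(-13754/6561) + 389/336·65/389 = 1/8 ✓
b·Ac²: 2187/66976·(-4186/3645) + 389/336·203/1945 = 1/12 ✓
b·A²c: 389/336·14/389 = 1/24 ✓; 4 stages ⇒ order 4.

4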